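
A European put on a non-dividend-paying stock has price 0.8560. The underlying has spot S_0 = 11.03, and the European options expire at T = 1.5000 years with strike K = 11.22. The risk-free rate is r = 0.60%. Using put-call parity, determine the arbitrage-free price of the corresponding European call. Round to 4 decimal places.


Answer: Call price = 0.7665

Derivation:
Put-call parity: C - P = S_0 * exp(-qT) - K * exp(-rT).
S_0 * exp(-qT) = 11.0300 * 1.00000000 = 11.03000000
K * exp(-rT) = 11.2200 * 0.99104038 = 11.11947305
C = P + S*exp(-qT) - K*exp(-rT)
C = 0.8560 + 11.03000000 - 11.11947305 = 0.7665


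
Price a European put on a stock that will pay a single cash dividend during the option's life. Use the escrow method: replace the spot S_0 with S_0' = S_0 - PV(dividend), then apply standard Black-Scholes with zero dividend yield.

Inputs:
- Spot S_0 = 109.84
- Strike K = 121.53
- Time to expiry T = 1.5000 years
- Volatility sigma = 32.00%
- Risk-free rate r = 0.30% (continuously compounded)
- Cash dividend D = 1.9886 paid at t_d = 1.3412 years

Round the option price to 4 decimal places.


Answer: Price = 25.0858

Derivation:
PV(D) = D * exp(-r * t_d) = 1.9886 * 0.99598448 = 1.98061474
S_0' = S_0 - PV(D) = 109.8400 - 1.98061474 = 107.85938526
d1 = (ln(S_0'/K) + (r + sigma^2/2)*T) / (sigma*sqrt(T)) = -0.09704255
d2 = d1 - sigma*sqrt(T) = -0.48896091
exp(-rT) = 0.99551011
N(-d1) = 0.53865370; N(-d2) = 0.68756531
P = K * exp(-rT) * N(-d2) - S_0' * N(-d1) = 121.5300 * 0.99551011 * 0.68756531 - 107.85938526 * 0.53865370 = 25.0858


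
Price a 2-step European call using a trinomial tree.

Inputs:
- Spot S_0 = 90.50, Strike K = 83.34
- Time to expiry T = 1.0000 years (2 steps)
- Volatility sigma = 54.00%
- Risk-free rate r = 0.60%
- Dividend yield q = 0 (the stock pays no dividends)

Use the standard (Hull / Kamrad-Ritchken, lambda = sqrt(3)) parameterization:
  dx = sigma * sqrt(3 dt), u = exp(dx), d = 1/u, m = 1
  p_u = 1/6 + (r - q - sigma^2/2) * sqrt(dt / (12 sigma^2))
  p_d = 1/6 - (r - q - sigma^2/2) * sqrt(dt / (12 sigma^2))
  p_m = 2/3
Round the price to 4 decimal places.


dt = T/N = 0.500000; dx = sigma*sqrt(3*dt) = 0.661362
u = exp(dx) = 1.937430; d = 1/u = 0.516148
p_u = 0.113821, p_m = 0.666667, p_d = 0.219512
Discount per step: exp(-r*dt) = 0.997004
Stock lattice S(k, j) with j the centered position index:
  k=0: S(0,+0) = 90.5000
  k=1: S(1,-1) = 46.7114; S(1,+0) = 90.5000; S(1,+1) = 175.3374
  k=2: S(2,-2) = 24.1100; S(2,-1) = 46.7114; S(2,+0) = 90.5000; S(2,+1) = 175.3374; S(2,+2) = 339.7039
Terminal payoffs V(N, j) = max(S_T - K, 0):
  V(2,-2) = 0.000000; V(2,-1) = 0.000000; V(2,+0) = 7.160000; V(2,+1) = 91.997394; V(2,+2) = 256.363885
Backward induction: V(k, j) = exp(-r*dt) * [p_u * V(k+1, j+1) + p_m * V(k+1, j) + p_d * V(k+1, j-1)]
  V(1,-1) = exp(-r*dt) * [p_u*7.160000 + p_m*0.000000 + p_d*0.000000] = 0.812519
  V(1,+0) = exp(-r*dt) * [p_u*91.997394 + p_m*7.160000 + p_d*0.000000] = 15.198921
  V(1,+1) = exp(-r*dt) * [p_u*256.363885 + p_m*91.997394 + p_d*7.160000] = 91.807111
  V(0,+0) = exp(-r*dt) * [p_u*91.807111 + p_m*15.198921 + p_d*0.812519] = 20.698378

Answer: Price = V(0,0) = 20.6984


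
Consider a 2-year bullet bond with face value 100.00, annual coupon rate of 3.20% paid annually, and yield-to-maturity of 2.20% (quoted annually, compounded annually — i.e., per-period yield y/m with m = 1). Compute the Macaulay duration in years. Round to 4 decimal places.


Coupon per period c = face * coupon_rate / m = 3.200000
Periods per year m = 1; per-period yield y/m = 0.022000
Number of cashflows N = 2
Cashflows (t years, CF_t, discount factor 1/(1+y/m)^(m*t), PV):
  t = 1.0000: CF_t = 3.200000, DF = 0.978474, PV = 3.131115
  t = 2.0000: CF_t = 103.200000, DF = 0.957411, PV = 98.804769
Price P = sum_t PV_t = 101.935884
Macaulay numerator sum_t t * PV_t:
  t * PV_t at t = 1.0000: 3.131115
  t * PV_t at t = 2.0000: 197.609537
Macaulay duration D = (sum_t t * PV_t) / P = 200.740653 / 101.935884 = 1.969283

Answer: Macaulay duration = 1.9693 years


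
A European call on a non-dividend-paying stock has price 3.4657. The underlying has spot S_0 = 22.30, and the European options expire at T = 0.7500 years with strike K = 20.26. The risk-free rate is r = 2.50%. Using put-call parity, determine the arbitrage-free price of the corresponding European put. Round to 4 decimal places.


Answer: Put price = 1.0494

Derivation:
Put-call parity: C - P = S_0 * exp(-qT) - K * exp(-rT).
S_0 * exp(-qT) = 22.3000 * 1.00000000 = 22.30000000
K * exp(-rT) = 20.2600 * 0.98142469 = 19.88366417
P = C - S*exp(-qT) + K*exp(-rT)
P = 3.4657 - 22.30000000 + 19.88366417 = 1.0494


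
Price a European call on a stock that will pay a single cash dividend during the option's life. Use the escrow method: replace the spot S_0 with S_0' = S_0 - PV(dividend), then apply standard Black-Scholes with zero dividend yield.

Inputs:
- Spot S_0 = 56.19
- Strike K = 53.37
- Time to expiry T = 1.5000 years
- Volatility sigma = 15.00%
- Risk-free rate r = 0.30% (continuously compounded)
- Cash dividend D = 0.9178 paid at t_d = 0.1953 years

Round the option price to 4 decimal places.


Answer: Price = 5.1293

Derivation:
PV(D) = D * exp(-r * t_d) = 0.9178 * 0.99941427 = 0.91726242
S_0' = S_0 - PV(D) = 56.1900 - 0.91726242 = 55.27273758
d1 = (ln(S_0'/K) + (r + sigma^2/2)*T) / (sigma*sqrt(T)) = 0.30703540
d2 = d1 - sigma*sqrt(T) = 0.12332367
exp(-rT) = 0.99551011
N(d1) = 0.62059179; N(d2) = 0.54907460
C = S_0' * N(d1) - K * exp(-rT) * N(d2) = 55.27273758 * 0.62059179 - 53.3700 * 0.99551011 * 0.54907460 = 5.1293


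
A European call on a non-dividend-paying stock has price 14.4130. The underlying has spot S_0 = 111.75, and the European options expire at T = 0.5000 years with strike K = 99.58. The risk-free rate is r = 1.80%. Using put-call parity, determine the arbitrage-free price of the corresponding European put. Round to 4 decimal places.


Put-call parity: C - P = S_0 * exp(-qT) - K * exp(-rT).
S_0 * exp(-qT) = 111.7500 * 1.00000000 = 111.75000000
K * exp(-rT) = 99.5800 * 0.99104038 = 98.68780092
P = C - S*exp(-qT) + K*exp(-rT)
P = 14.4130 - 111.75000000 + 98.68780092 = 1.3508

Answer: Put price = 1.3508


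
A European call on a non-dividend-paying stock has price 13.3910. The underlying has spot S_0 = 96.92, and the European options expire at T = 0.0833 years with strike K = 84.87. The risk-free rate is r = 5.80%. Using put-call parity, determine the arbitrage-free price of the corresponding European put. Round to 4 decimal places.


Answer: Put price = 0.9319

Derivation:
Put-call parity: C - P = S_0 * exp(-qT) - K * exp(-rT).
S_0 * exp(-qT) = 96.9200 * 1.00000000 = 96.92000000
K * exp(-rT) = 84.8700 * 0.99518025 = 84.46094802
P = C - S*exp(-qT) + K*exp(-rT)
P = 13.3910 - 96.92000000 + 84.46094802 = 0.9319


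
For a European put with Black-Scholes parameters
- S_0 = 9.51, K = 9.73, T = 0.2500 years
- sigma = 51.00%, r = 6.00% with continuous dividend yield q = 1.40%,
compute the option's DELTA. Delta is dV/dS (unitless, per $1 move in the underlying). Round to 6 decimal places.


Answer: Delta = -0.465329

Derivation:
d1 = 0.0829116877; d2 = -0.1720883123
phi(d1) = 0.3975734003; exp(-qT) = 0.9965061179; exp(-rT) = 0.9851119396
N(-d1) = 0.4669608803
Delta = -exp(-qT) * N(-d1) = -0.9965061179 * 0.4669608803 = -0.465329


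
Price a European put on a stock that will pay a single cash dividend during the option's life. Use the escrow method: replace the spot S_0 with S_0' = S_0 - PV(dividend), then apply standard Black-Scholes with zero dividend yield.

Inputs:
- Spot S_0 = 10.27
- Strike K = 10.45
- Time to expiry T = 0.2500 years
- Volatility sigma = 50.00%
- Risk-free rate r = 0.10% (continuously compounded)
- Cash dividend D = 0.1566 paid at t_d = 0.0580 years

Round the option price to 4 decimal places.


Answer: Price = 1.1982

Derivation:
PV(D) = D * exp(-r * t_d) = 0.1566 * 0.99994200 = 0.15659092
S_0' = S_0 - PV(D) = 10.2700 - 0.15659092 = 10.11340908
d1 = (ln(S_0'/K) + (r + sigma^2/2)*T) / (sigma*sqrt(T)) = -0.00495921
d2 = d1 - sigma*sqrt(T) = -0.25495921
exp(-rT) = 0.99975003
N(-d1) = 0.50197843; N(-d2) = 0.60062270
P = K * exp(-rT) * N(-d2) - S_0' * N(-d1) = 10.4500 * 0.99975003 * 0.60062270 - 10.11340908 * 0.50197843 = 1.1982


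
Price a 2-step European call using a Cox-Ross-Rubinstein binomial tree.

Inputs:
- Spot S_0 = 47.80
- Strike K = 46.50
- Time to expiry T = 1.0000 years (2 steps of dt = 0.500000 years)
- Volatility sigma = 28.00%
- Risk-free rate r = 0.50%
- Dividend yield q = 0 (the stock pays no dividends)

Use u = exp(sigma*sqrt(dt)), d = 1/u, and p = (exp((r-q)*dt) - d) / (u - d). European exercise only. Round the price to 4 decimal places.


Answer: Price = V(0,0) = 5.7368

Derivation:
dt = T/N = 0.500000
u = exp(sigma*sqrt(dt)) = 1.218950; d = 1/u = 0.820378
p = (exp((r-q)*dt) - d) / (u - d) = 0.456944
Discount per step: exp(-r*dt) = 0.997503
Stock lattice S(k, i) with i counting down-moves:
  k=0: S(0,0) = 47.8000
  k=1: S(1,0) = 58.2658; S(1,1) = 39.2141
  k=2: S(2,0) = 71.0231; S(2,1) = 47.8000; S(2,2) = 32.1704
Terminal payoffs V(N, i) = max(S_T - K, 0):
  V(2,0) = 24.523119; V(2,1) = 1.300000; V(2,2) = 0.000000
Backward induction: V(k, i) = exp(-r*dt) * [p * V(k+1, i) + (1-p) * V(k+1, i+1)].
  V(1,0) = exp(-r*dt) * [p*24.523119 + (1-p)*1.300000] = 11.881919
  V(1,1) = exp(-r*dt) * [p*1.300000 + (1-p)*0.000000] = 0.592544
  V(0,0) = exp(-r*dt) * [p*11.881919 + (1-p)*0.592544] = 5.736794


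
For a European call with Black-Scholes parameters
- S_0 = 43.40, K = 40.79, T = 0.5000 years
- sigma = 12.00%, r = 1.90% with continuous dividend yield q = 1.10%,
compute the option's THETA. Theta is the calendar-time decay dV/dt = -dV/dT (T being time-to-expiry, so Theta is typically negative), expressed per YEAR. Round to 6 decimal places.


d1 = 0.8205088872; d2 = 0.7356560734
phi(d1) = 0.2849174043; exp(-qT) = 0.9945150973; exp(-rT) = 0.9905449824
Theta = -S*exp(-qT)*phi(d1)*sigma/(2*sqrt(T)) - r*K*exp(-rT)*N(d2) + q*S*exp(-qT)*N(d1)
N(d1) = 0.7940369675; N(d2) = 0.7690299857; sqrt(T) = 0.7071067812
Term 1 = -43.4000 * 0.9945150973 * 0.2849174043 * 0.1200 / (2 * 0.7071067812) = -1.0434853044
Term 2 = -0.0190 * 40.7900 * 0.9905449824 * 0.7690299857 = -0.5903706827
Term 3 = 0.0110 * 43.4000 * 0.9945150973 * 0.7940369675 = 0.3769940684
Theta = -1.0434853044 + (-0.5903706827) + (0.3769940684) = -1.256862

Answer: Theta = -1.256862


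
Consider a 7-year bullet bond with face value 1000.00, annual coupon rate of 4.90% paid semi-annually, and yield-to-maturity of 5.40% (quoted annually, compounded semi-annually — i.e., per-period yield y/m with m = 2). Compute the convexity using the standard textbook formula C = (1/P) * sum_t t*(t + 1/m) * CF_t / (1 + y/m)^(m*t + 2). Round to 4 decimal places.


Answer: Convexity = 40.3412

Derivation:
Coupon per period c = face * coupon_rate / m = 24.500000
Periods per year m = 2; per-period yield y/m = 0.027000
Number of cashflows N = 14
Cashflows (t years, CF_t, discount factor 1/(1+y/m)^(m*t), PV):
  t = 0.5000: CF_t = 24.500000, DF = 0.973710, PV = 23.855891
  t = 1.0000: CF_t = 24.500000, DF = 0.948111, PV = 23.228716
  t = 1.5000: CF_t = 24.500000, DF = 0.923185, PV = 22.618029
  t = 2.0000: CF_t = 24.500000, DF = 0.898914, PV = 22.023397
  t = 2.5000: CF_t = 24.500000, DF = 0.875282, PV = 21.444398
  t = 3.0000: CF_t = 24.500000, DF = 0.852270, PV = 20.880622
  t = 3.5000: CF_t = 24.500000, DF = 0.829864, PV = 20.331667
  t = 4.0000: CF_t = 24.500000, DF = 0.808047, PV = 19.797144
  t = 4.5000: CF_t = 24.500000, DF = 0.786803, PV = 19.276674
  t = 5.0000: CF_t = 24.500000, DF = 0.766118, PV = 18.769887
  t = 5.5000: CF_t = 24.500000, DF = 0.745976, PV = 18.276423
  t = 6.0000: CF_t = 24.500000, DF = 0.726365, PV = 17.795933
  t = 6.5000: CF_t = 24.500000, DF = 0.707268, PV = 17.328075
  t = 7.0000: CF_t = 1024.500000, DF = 0.688674, PV = 705.546680
Price P = sum_t PV_t = 971.173534
Convexity numerator sum_t t*(t + 1/m) * CF_t / (1+y/m)^(m*t + 2):
  t = 0.5000: term = 11.309014
  t = 1.0000: term = 33.035096
  t = 1.5000: term = 64.333195
  t = 2.0000: term = 104.403108
  t = 2.5000: term = 152.487499
  t = 3.0000: term = 207.870009
  t = 3.5000: term = 269.873429
  t = 4.0000: term = 337.857958
  t = 4.5000: term = 411.219521
  t = 5.0000: term = 489.388157
  t = 5.5000: term = 571.826473
  t = 6.0000: term = 658.028162
  t = 6.5000: term = 747.516575
  t = 7.0000: term = 35119.163957
Convexity = (1/P) * sum = 39178.312154 / 971.173534 = 40.341207


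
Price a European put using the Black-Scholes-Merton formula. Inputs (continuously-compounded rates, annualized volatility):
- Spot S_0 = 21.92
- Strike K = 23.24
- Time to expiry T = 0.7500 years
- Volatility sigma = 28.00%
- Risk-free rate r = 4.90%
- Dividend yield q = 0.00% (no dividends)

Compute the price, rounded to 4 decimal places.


d1 = (ln(S/K) + (r - q + 0.5*sigma^2) * T) / (sigma * sqrt(T)) = 0.03164923
d2 = d1 - sigma * sqrt(T) = -0.21083788
exp(-rT) = 0.96391708; exp(-qT) = 1.00000000
P = K * exp(-rT) * N(-d2) - S_0 * exp(-qT) * N(-d1)
N(-d1) = 0.48737589; N(-d2) = 0.58349311
P = 23.2400 * 0.96391708 * 0.58349311 - 21.9200 * 1.00000000 * 0.48737589 = 2.3878

Answer: Price = 2.3878


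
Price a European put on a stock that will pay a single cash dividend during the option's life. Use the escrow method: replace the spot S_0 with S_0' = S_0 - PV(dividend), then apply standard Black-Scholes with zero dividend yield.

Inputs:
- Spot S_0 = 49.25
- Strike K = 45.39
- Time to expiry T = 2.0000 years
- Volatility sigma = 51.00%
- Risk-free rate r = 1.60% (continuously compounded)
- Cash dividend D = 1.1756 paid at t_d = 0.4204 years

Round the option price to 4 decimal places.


Answer: Price = 10.9952

Derivation:
PV(D) = D * exp(-r * t_d) = 1.1756 * 0.99329617 = 1.16771898
S_0' = S_0 - PV(D) = 49.2500 - 1.16771898 = 48.08228102
d1 = (ln(S_0'/K) + (r + sigma^2/2)*T) / (sigma*sqrt(T)) = 0.48488380
d2 = d1 - sigma*sqrt(T) = -0.23636512
exp(-rT) = 0.96850658
N(-d1) = 0.31387939; N(-d2) = 0.59342532
P = K * exp(-rT) * N(-d2) - S_0' * N(-d1) = 45.3900 * 0.96850658 * 0.59342532 - 48.08228102 * 0.31387939 = 10.9952


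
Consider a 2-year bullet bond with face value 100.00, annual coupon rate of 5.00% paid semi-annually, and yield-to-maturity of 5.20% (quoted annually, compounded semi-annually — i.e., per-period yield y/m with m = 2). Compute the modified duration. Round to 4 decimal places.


Coupon per period c = face * coupon_rate / m = 2.500000
Periods per year m = 2; per-period yield y/m = 0.026000
Number of cashflows N = 4
Cashflows (t years, CF_t, discount factor 1/(1+y/m)^(m*t), PV):
  t = 0.5000: CF_t = 2.500000, DF = 0.974659, PV = 2.436647
  t = 1.0000: CF_t = 2.500000, DF = 0.949960, PV = 2.374900
  t = 1.5000: CF_t = 2.500000, DF = 0.925887, PV = 2.314717
  t = 2.0000: CF_t = 102.500000, DF = 0.902424, PV = 92.498443
Price P = sum_t PV_t = 99.624707
First compute Macaulay numerator sum_t t * PV_t:
  t * PV_t at t = 0.5000: 1.218324
  t * PV_t at t = 1.0000: 2.374900
  t * PV_t at t = 1.5000: 3.472076
  t * PV_t at t = 2.0000: 184.996886
Macaulay duration D = 192.062185 / 99.624707 = 1.927857
Modified duration = D / (1 + y/m) = 1.927857 / (1 + 0.026000) = 1.879003

Answer: Modified duration = 1.8790


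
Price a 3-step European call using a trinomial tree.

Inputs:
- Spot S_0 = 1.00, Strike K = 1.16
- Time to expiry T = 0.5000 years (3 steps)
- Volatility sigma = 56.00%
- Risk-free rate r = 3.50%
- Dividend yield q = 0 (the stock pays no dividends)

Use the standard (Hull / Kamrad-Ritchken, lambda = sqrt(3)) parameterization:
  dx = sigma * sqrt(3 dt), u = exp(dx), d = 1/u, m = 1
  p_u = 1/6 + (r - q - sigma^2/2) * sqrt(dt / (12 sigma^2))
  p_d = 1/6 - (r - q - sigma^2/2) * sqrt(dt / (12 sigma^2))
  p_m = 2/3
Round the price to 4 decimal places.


dt = T/N = 0.166667; dx = sigma*sqrt(3*dt) = 0.395980
u = exp(dx) = 1.485839; d = 1/u = 0.673020
p_u = 0.141034, p_m = 0.666667, p_d = 0.192299
Discount per step: exp(-r*dt) = 0.994184
Stock lattice S(k, j) with j the centered position index:
  k=0: S(0,+0) = 1.0000
  k=1: S(1,-1) = 0.6730; S(1,+0) = 1.0000; S(1,+1) = 1.4858
  k=2: S(2,-2) = 0.4530; S(2,-1) = 0.6730; S(2,+0) = 1.0000; S(2,+1) = 1.4858; S(2,+2) = 2.2077
  k=3: S(3,-3) = 0.3048; S(3,-2) = 0.4530; S(3,-1) = 0.6730; S(3,+0) = 1.0000; S(3,+1) = 1.4858; S(3,+2) = 2.2077; S(3,+3) = 3.2803
Terminal payoffs V(N, j) = max(S_T - K, 0):
  V(3,-3) = 0.000000; V(3,-2) = 0.000000; V(3,-1) = 0.000000; V(3,+0) = 0.000000; V(3,+1) = 0.325839; V(3,+2) = 1.047718; V(3,+3) = 2.120315
Backward induction: V(k, j) = exp(-r*dt) * [p_u * V(k+1, j+1) + p_m * V(k+1, j) + p_d * V(k+1, j-1)]
  V(2,-2) = exp(-r*dt) * [p_u*0.000000 + p_m*0.000000 + p_d*0.000000] = 0.000000
  V(2,-1) = exp(-r*dt) * [p_u*0.000000 + p_m*0.000000 + p_d*0.000000] = 0.000000
  V(2,+0) = exp(-r*dt) * [p_u*0.325839 + p_m*0.000000 + p_d*0.000000] = 0.045687
  V(2,+1) = exp(-r*dt) * [p_u*1.047718 + p_m*0.325839 + p_d*0.000000] = 0.362867
  V(2,+2) = exp(-r*dt) * [p_u*2.120315 + p_m*1.047718 + p_d*0.325839] = 1.054008
  V(1,-1) = exp(-r*dt) * [p_u*0.045687 + p_m*0.000000 + p_d*0.000000] = 0.006406
  V(1,+0) = exp(-r*dt) * [p_u*0.362867 + p_m*0.045687 + p_d*0.000000] = 0.081160
  V(1,+1) = exp(-r*dt) * [p_u*1.054008 + p_m*0.362867 + p_d*0.045687] = 0.397025
  V(0,+0) = exp(-r*dt) * [p_u*0.397025 + p_m*0.081160 + p_d*0.006406] = 0.110685

Answer: Price = V(0,0) = 0.1107


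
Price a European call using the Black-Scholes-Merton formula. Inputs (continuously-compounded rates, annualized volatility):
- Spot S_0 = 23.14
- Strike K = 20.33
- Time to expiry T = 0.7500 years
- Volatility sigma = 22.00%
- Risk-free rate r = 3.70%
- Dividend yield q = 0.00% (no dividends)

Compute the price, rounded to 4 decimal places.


Answer: Price = 3.8337

Derivation:
d1 = (ln(S/K) + (r - q + 0.5*sigma^2) * T) / (sigma * sqrt(T)) = 0.92042804
d2 = d1 - sigma * sqrt(T) = 0.72990245
exp(-rT) = 0.97263149; exp(-qT) = 1.00000000
C = S_0 * exp(-qT) * N(d1) - K * exp(-rT) * N(d2)
N(d1) = 0.82132544; N(d2) = 0.76727509
C = 23.1400 * 1.00000000 * 0.82132544 - 20.3300 * 0.97263149 * 0.76727509 = 3.8337


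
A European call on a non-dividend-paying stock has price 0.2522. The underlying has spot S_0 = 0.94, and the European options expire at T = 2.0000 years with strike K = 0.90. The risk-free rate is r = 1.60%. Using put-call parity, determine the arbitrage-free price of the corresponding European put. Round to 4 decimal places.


Answer: Put price = 0.1839

Derivation:
Put-call parity: C - P = S_0 * exp(-qT) - K * exp(-rT).
S_0 * exp(-qT) = 0.9400 * 1.00000000 = 0.94000000
K * exp(-rT) = 0.9000 * 0.96850658 = 0.87165592
P = C - S*exp(-qT) + K*exp(-rT)
P = 0.2522 - 0.94000000 + 0.87165592 = 0.1839


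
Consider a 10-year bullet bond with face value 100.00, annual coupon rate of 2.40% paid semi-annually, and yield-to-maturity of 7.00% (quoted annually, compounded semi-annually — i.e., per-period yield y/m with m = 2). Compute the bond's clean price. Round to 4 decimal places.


Coupon per period c = face * coupon_rate / m = 1.200000
Periods per year m = 2; per-period yield y/m = 0.035000
Number of cashflows N = 20
Cashflows (t years, CF_t, discount factor 1/(1+y/m)^(m*t), PV):
  t = 0.5000: CF_t = 1.200000, DF = 0.966184, PV = 1.159420
  t = 1.0000: CF_t = 1.200000, DF = 0.933511, PV = 1.120213
  t = 1.5000: CF_t = 1.200000, DF = 0.901943, PV = 1.082331
  t = 2.0000: CF_t = 1.200000, DF = 0.871442, PV = 1.045731
  t = 2.5000: CF_t = 1.200000, DF = 0.841973, PV = 1.010368
  t = 3.0000: CF_t = 1.200000, DF = 0.813501, PV = 0.976201
  t = 3.5000: CF_t = 1.200000, DF = 0.785991, PV = 0.943189
  t = 4.0000: CF_t = 1.200000, DF = 0.759412, PV = 0.911294
  t = 4.5000: CF_t = 1.200000, DF = 0.733731, PV = 0.880477
  t = 5.0000: CF_t = 1.200000, DF = 0.708919, PV = 0.850703
  t = 5.5000: CF_t = 1.200000, DF = 0.684946, PV = 0.821935
  t = 6.0000: CF_t = 1.200000, DF = 0.661783, PV = 0.794140
  t = 6.5000: CF_t = 1.200000, DF = 0.639404, PV = 0.767285
  t = 7.0000: CF_t = 1.200000, DF = 0.617782, PV = 0.741338
  t = 7.5000: CF_t = 1.200000, DF = 0.596891, PV = 0.716269
  t = 8.0000: CF_t = 1.200000, DF = 0.576706, PV = 0.692047
  t = 8.5000: CF_t = 1.200000, DF = 0.557204, PV = 0.668645
  t = 9.0000: CF_t = 1.200000, DF = 0.538361, PV = 0.646033
  t = 9.5000: CF_t = 1.200000, DF = 0.520156, PV = 0.624187
  t = 10.0000: CF_t = 101.200000, DF = 0.502566, PV = 50.859668
Price P = sum_t PV_t = 67.311472

Answer: Price = 67.3115


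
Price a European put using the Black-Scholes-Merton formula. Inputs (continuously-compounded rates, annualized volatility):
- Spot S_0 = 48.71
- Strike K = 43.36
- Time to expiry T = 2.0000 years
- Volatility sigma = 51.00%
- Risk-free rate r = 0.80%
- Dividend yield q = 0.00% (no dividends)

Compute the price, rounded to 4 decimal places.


Answer: Price = 10.0548

Derivation:
d1 = (ln(S/K) + (r - q + 0.5*sigma^2) * T) / (sigma * sqrt(T)) = 0.54412143
d2 = d1 - sigma * sqrt(T) = -0.17712749
exp(-rT) = 0.98412732; exp(-qT) = 1.00000000
P = K * exp(-rT) * N(-d2) - S_0 * exp(-qT) * N(-d1)
N(-d1) = 0.29317896; N(-d2) = 0.57029587
P = 43.3600 * 0.98412732 * 0.57029587 - 48.7100 * 1.00000000 * 0.29317896 = 10.0548


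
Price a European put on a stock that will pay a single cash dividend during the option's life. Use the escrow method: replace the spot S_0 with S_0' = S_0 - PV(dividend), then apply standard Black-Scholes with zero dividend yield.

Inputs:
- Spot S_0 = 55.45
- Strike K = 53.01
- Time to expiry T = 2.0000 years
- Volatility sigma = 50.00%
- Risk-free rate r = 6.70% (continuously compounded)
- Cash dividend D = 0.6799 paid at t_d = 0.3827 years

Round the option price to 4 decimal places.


PV(D) = D * exp(-r * t_d) = 0.6799 * 0.97468504 = 0.66268836
S_0' = S_0 - PV(D) = 55.4500 - 0.66268836 = 54.78731164
d1 = (ln(S_0'/K) + (r + sigma^2/2)*T) / (sigma*sqrt(T)) = 0.58969602
d2 = d1 - sigma*sqrt(T) = -0.11741076
exp(-rT) = 0.87459006
N(-d1) = 0.27769723; N(-d2) = 0.54673272
P = K * exp(-rT) * N(-d2) - S_0' * N(-d1) = 53.0100 * 0.87459006 * 0.54673272 - 54.78731164 * 0.27769723 = 10.1333

Answer: Price = 10.1333


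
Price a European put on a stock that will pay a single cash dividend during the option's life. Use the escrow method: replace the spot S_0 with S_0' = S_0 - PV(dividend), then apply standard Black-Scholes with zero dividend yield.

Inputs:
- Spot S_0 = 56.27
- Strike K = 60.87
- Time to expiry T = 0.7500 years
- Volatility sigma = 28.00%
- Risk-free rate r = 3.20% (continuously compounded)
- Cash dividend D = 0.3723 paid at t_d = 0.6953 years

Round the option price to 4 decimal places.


Answer: Price = 7.4998

Derivation:
PV(D) = D * exp(-r * t_d) = 0.3723 * 0.97799610 = 0.36410795
S_0' = S_0 - PV(D) = 56.2700 - 0.36410795 = 55.90589205
d1 = (ln(S_0'/K) + (r + sigma^2/2)*T) / (sigma*sqrt(T)) = -0.13060762
d2 = d1 - sigma*sqrt(T) = -0.37309473
exp(-rT) = 0.97628571
N(-d1) = 0.55195714; N(-d2) = 0.64546103
P = K * exp(-rT) * N(-d2) - S_0' * N(-d1) = 60.8700 * 0.97628571 * 0.64546103 - 55.90589205 * 0.55195714 = 7.4998


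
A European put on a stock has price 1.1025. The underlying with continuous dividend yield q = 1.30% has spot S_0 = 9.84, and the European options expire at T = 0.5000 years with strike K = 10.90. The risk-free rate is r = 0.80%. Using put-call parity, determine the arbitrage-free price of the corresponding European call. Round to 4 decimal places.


Answer: Call price = 0.0223

Derivation:
Put-call parity: C - P = S_0 * exp(-qT) - K * exp(-rT).
S_0 * exp(-qT) = 9.8400 * 0.99352108 = 9.77624742
K * exp(-rT) = 10.9000 * 0.99600799 = 10.85648708
C = P + S*exp(-qT) - K*exp(-rT)
C = 1.1025 + 9.77624742 - 10.85648708 = 0.0223


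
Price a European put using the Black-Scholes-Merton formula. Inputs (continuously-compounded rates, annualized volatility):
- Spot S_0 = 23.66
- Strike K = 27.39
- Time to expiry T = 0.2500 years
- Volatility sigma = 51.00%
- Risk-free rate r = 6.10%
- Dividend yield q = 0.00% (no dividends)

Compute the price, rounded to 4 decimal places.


Answer: Price = 4.5564

Derivation:
d1 = (ln(S/K) + (r - q + 0.5*sigma^2) * T) / (sigma * sqrt(T)) = -0.38678284
d2 = d1 - sigma * sqrt(T) = -0.64178284
exp(-rT) = 0.98486569; exp(-qT) = 1.00000000
P = K * exp(-rT) * N(-d2) - S_0 * exp(-qT) * N(-d1)
N(-d1) = 0.65054151; N(-d2) = 0.73949290
P = 27.3900 * 0.98486569 * 0.73949290 - 23.6600 * 1.00000000 * 0.65054151 = 4.5564


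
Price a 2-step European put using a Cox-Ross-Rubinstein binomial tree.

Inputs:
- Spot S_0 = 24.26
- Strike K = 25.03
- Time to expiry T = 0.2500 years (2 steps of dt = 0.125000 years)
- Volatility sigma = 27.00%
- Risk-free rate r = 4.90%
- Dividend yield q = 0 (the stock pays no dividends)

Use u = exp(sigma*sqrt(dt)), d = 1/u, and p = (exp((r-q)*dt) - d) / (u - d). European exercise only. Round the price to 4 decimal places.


Answer: Price = V(0,0) = 1.5712

Derivation:
dt = T/N = 0.125000
u = exp(sigma*sqrt(dt)) = 1.100164; d = 1/u = 0.908955
p = (exp((r-q)*dt) - d) / (u - d) = 0.508285
Discount per step: exp(-r*dt) = 0.993894
Stock lattice S(k, i) with i counting down-moves:
  k=0: S(0,0) = 24.2600
  k=1: S(1,0) = 26.6900; S(1,1) = 22.0513
  k=2: S(2,0) = 29.3634; S(2,1) = 24.2600; S(2,2) = 20.0436
Terminal payoffs V(N, i) = max(K - S_T, 0):
  V(2,0) = 0.000000; V(2,1) = 0.770000; V(2,2) = 4.986397
Backward induction: V(k, i) = exp(-r*dt) * [p * V(k+1, i) + (1-p) * V(k+1, i+1)].
  V(1,0) = exp(-r*dt) * [p*0.000000 + (1-p)*0.770000] = 0.376309
  V(1,1) = exp(-r*dt) * [p*0.770000 + (1-p)*4.986397] = 2.825905
  V(0,0) = exp(-r*dt) * [p*0.376309 + (1-p)*2.825905] = 1.571160


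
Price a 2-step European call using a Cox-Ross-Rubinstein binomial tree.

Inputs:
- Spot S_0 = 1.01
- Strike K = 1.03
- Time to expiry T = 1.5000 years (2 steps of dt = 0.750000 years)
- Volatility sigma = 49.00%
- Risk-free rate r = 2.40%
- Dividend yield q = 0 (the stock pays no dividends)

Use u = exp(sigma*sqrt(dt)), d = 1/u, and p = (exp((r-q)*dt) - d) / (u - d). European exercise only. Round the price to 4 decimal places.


Answer: Price = V(0,0) = 0.2223

Derivation:
dt = T/N = 0.750000
u = exp(sigma*sqrt(dt)) = 1.528600; d = 1/u = 0.654193
p = (exp((r-q)*dt) - d) / (u - d) = 0.416247
Discount per step: exp(-r*dt) = 0.982161
Stock lattice S(k, i) with i counting down-moves:
  k=0: S(0,0) = 1.0100
  k=1: S(1,0) = 1.5439; S(1,1) = 0.6607
  k=2: S(2,0) = 2.3600; S(2,1) = 1.0100; S(2,2) = 0.4322
Terminal payoffs V(N, i) = max(S_T - K, 0):
  V(2,0) = 1.329985; V(2,1) = 0.000000; V(2,2) = 0.000000
Backward induction: V(k, i) = exp(-r*dt) * [p * V(k+1, i) + (1-p) * V(k+1, i+1)].
  V(1,0) = exp(-r*dt) * [p*1.329985 + (1-p)*0.000000] = 0.543727
  V(1,1) = exp(-r*dt) * [p*0.000000 + (1-p)*0.000000] = 0.000000
  V(0,0) = exp(-r*dt) * [p*0.543727 + (1-p)*0.000000] = 0.222288


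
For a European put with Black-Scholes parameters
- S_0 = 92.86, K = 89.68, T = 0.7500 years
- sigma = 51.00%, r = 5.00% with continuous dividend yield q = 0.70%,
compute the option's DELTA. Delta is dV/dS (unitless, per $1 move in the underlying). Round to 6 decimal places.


Answer: Delta = -0.352811

Derivation:
d1 = 0.3727479838; d2 = -0.0689249721
phi(d1) = 0.3721683167; exp(-qT) = 0.9947637572; exp(-rT) = 0.9631944177
N(-d1) = 0.3546680100
Delta = -exp(-qT) * N(-d1) = -0.9947637572 * 0.3546680100 = -0.352811


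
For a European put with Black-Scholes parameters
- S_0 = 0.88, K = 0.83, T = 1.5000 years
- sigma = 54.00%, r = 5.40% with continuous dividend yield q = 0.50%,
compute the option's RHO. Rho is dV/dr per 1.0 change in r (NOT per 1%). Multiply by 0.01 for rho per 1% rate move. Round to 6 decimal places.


Answer: Rho = -0.633942

Derivation:
d1 = 0.5302634328; d2 = -0.1310987978
phi(d1) = 0.3466193112; exp(-qT) = 0.9925280548; exp(-rT) = 0.9221936914
N(-d2) = 0.5521514239
Rho = -K*T*exp(-rT)*N(-d2) = -0.8300 * 1.5000 * 0.9221936914 * 0.5521514239 = -0.633942


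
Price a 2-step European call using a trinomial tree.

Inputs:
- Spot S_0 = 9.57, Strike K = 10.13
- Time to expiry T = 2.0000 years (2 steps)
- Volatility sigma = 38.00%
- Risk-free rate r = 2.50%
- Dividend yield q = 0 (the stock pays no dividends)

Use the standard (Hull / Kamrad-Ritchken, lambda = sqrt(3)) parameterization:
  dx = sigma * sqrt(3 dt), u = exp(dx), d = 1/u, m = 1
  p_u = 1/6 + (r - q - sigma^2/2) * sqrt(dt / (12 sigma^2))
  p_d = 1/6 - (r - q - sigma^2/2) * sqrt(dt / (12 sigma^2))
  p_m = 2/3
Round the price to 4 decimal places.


Answer: Price = V(0,0) = 1.8018

Derivation:
dt = T/N = 1.000000; dx = sigma*sqrt(3*dt) = 0.658179
u = exp(dx) = 1.931273; d = 1/u = 0.517793
p_u = 0.130810, p_m = 0.666667, p_d = 0.202523
Discount per step: exp(-r*dt) = 0.975310
Stock lattice S(k, j) with j the centered position index:
  k=0: S(0,+0) = 9.5700
  k=1: S(1,-1) = 4.9553; S(1,+0) = 9.5700; S(1,+1) = 18.4823
  k=2: S(2,-2) = 2.5658; S(2,-1) = 4.9553; S(2,+0) = 9.5700; S(2,+1) = 18.4823; S(2,+2) = 35.6943
Terminal payoffs V(N, j) = max(S_T - K, 0):
  V(2,-2) = 0.000000; V(2,-1) = 0.000000; V(2,+0) = 0.000000; V(2,+1) = 8.352281; V(2,+2) = 25.564329
Backward induction: V(k, j) = exp(-r*dt) * [p_u * V(k+1, j+1) + p_m * V(k+1, j) + p_d * V(k+1, j-1)]
  V(1,-1) = exp(-r*dt) * [p_u*0.000000 + p_m*0.000000 + p_d*0.000000] = 0.000000
  V(1,+0) = exp(-r*dt) * [p_u*8.352281 + p_m*0.000000 + p_d*0.000000] = 1.065588
  V(1,+1) = exp(-r*dt) * [p_u*25.564329 + p_m*8.352281 + p_d*0.000000] = 8.692217
  V(0,+0) = exp(-r*dt) * [p_u*8.692217 + p_m*1.065588 + p_d*0.000000] = 1.801809


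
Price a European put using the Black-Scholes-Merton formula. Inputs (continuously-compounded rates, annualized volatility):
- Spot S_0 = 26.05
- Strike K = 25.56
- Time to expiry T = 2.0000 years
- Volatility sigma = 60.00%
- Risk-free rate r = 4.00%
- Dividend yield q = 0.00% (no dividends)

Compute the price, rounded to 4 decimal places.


Answer: Price = 6.9819

Derivation:
d1 = (ln(S/K) + (r - q + 0.5*sigma^2) * T) / (sigma * sqrt(T)) = 0.54092389
d2 = d1 - sigma * sqrt(T) = -0.30760425
exp(-rT) = 0.92311635; exp(-qT) = 1.00000000
P = K * exp(-rT) * N(-d2) - S_0 * exp(-qT) * N(-d1)
N(-d1) = 0.29428002; N(-d2) = 0.62080826
P = 25.5600 * 0.92311635 * 0.62080826 - 26.0500 * 1.00000000 * 0.29428002 = 6.9819


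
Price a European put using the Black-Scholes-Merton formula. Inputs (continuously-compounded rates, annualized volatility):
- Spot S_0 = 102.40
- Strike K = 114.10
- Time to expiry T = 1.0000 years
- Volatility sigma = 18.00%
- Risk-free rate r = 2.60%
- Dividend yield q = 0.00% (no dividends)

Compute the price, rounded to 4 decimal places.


Answer: Price = 12.8258

Derivation:
d1 = (ln(S/K) + (r - q + 0.5*sigma^2) * T) / (sigma * sqrt(T)) = -0.36660302
d2 = d1 - sigma * sqrt(T) = -0.54660302
exp(-rT) = 0.97433509; exp(-qT) = 1.00000000
P = K * exp(-rT) * N(-d2) - S_0 * exp(-qT) * N(-d1)
N(-d1) = 0.64304242; N(-d2) = 0.70767425
P = 114.1000 * 0.97433509 * 0.70767425 - 102.4000 * 1.00000000 * 0.64304242 = 12.8258


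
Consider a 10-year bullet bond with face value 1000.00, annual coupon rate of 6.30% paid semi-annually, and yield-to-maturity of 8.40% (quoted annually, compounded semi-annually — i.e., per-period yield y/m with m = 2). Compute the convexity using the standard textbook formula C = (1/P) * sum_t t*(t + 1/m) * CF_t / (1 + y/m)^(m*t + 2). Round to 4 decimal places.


Answer: Convexity = 63.4741

Derivation:
Coupon per period c = face * coupon_rate / m = 31.500000
Periods per year m = 2; per-period yield y/m = 0.042000
Number of cashflows N = 20
Cashflows (t years, CF_t, discount factor 1/(1+y/m)^(m*t), PV):
  t = 0.5000: CF_t = 31.500000, DF = 0.959693, PV = 30.230326
  t = 1.0000: CF_t = 31.500000, DF = 0.921010, PV = 29.011829
  t = 1.5000: CF_t = 31.500000, DF = 0.883887, PV = 27.842447
  t = 2.0000: CF_t = 31.500000, DF = 0.848260, PV = 26.720198
  t = 2.5000: CF_t = 31.500000, DF = 0.814069, PV = 25.643185
  t = 3.0000: CF_t = 31.500000, DF = 0.781257, PV = 24.609582
  t = 3.5000: CF_t = 31.500000, DF = 0.749766, PV = 23.617641
  t = 4.0000: CF_t = 31.500000, DF = 0.719545, PV = 22.665683
  t = 4.5000: CF_t = 31.500000, DF = 0.690543, PV = 21.752095
  t = 5.0000: CF_t = 31.500000, DF = 0.662709, PV = 20.875331
  t = 5.5000: CF_t = 31.500000, DF = 0.635997, PV = 20.033907
  t = 6.0000: CF_t = 31.500000, DF = 0.610362, PV = 19.226398
  t = 6.5000: CF_t = 31.500000, DF = 0.585760, PV = 18.451438
  t = 7.0000: CF_t = 31.500000, DF = 0.562150, PV = 17.707714
  t = 7.5000: CF_t = 31.500000, DF = 0.539491, PV = 16.993967
  t = 8.0000: CF_t = 31.500000, DF = 0.517746, PV = 16.308989
  t = 8.5000: CF_t = 31.500000, DF = 0.496877, PV = 15.651621
  t = 9.0000: CF_t = 31.500000, DF = 0.476849, PV = 15.020750
  t = 9.5000: CF_t = 31.500000, DF = 0.457629, PV = 14.415307
  t = 10.0000: CF_t = 1031.500000, DF = 0.439183, PV = 453.017369
Price P = sum_t PV_t = 859.795775
Convexity numerator sum_t t*(t + 1/m) * CF_t / (1+y/m)^(m*t + 2):
  t = 0.5000: term = 13.921223
  t = 1.0000: term = 40.080298
  t = 1.5000: term = 76.929554
  t = 2.0000: term = 123.047911
  t = 2.5000: term = 177.132309
  t = 3.0000: term = 237.989667
  t = 3.5000: term = 304.529324
  t = 4.0000: term = 375.755953
  t = 4.5000: term = 450.762899
  t = 5.0000: term = 528.725943
  t = 5.5000: term = 608.897439
  t = 6.0000: term = 690.600829
  t = 6.5000: term = 773.225496
  t = 7.0000: term = 856.221943
  t = 7.5000: term = 939.097278
  t = 8.0000: term = 1021.410987
  t = 8.5000: term = 1102.770979
  t = 9.0000: term = 1182.829886
  t = 9.5000: term = 1261.281602
  t = 10.0000: term = 43809.542125
Convexity = (1/P) * sum = 54574.753646 / 859.795775 = 63.474089


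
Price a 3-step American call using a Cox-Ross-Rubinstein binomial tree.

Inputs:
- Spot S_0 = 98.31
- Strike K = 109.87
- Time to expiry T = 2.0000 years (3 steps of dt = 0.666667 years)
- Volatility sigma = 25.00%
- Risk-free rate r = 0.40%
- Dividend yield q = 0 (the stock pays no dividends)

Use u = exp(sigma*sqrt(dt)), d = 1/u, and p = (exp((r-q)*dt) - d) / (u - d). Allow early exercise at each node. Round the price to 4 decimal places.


dt = T/N = 0.666667
u = exp(sigma*sqrt(dt)) = 1.226450; d = 1/u = 0.815361
p = (exp((r-q)*dt) - d) / (u - d) = 0.455641
Discount per step: exp(-r*dt) = 0.997337
Stock lattice S(k, i) with i counting down-moves:
  k=0: S(0,0) = 98.3100
  k=1: S(1,0) = 120.5723; S(1,1) = 80.1582
  k=2: S(2,0) = 147.8760; S(2,1) = 98.3100; S(2,2) = 65.3578
  k=3: S(3,0) = 181.3626; S(3,1) = 120.5723; S(3,2) = 80.1582; S(3,3) = 53.2902
Terminal payoffs V(N, i) = max(S_T - K, 0):
  V(3,0) = 71.492572; V(3,1) = 10.702339; V(3,2) = 0.000000; V(3,3) = 0.000000
Backward induction: V(k, i) = exp(-r*dt) * [p * V(k+1, i) + (1-p) * V(k+1, i+1)]; then take max(V_cont, immediate exercise) for American.
  V(2,0) = exp(-r*dt) * [p*71.492572 + (1-p)*10.702339] = 38.298590; exercise = 38.005994; V(2,0) = max -> 38.298590
  V(2,1) = exp(-r*dt) * [p*10.702339 + (1-p)*0.000000] = 4.863437; exercise = 0.000000; V(2,1) = max -> 4.863437
  V(2,2) = exp(-r*dt) * [p*0.000000 + (1-p)*0.000000] = 0.000000; exercise = 0.000000; V(2,2) = max -> 0.000000
  V(1,0) = exp(-r*dt) * [p*38.298590 + (1-p)*4.863437] = 20.044338; exercise = 10.702339; V(1,0) = max -> 20.044338
  V(1,1) = exp(-r*dt) * [p*4.863437 + (1-p)*0.000000] = 2.210079; exercise = 0.000000; V(1,1) = max -> 2.210079
  V(0,0) = exp(-r*dt) * [p*20.044338 + (1-p)*2.210079] = 10.308571; exercise = 0.000000; V(0,0) = max -> 10.308571

Answer: Price = V(0,0) = 10.3086


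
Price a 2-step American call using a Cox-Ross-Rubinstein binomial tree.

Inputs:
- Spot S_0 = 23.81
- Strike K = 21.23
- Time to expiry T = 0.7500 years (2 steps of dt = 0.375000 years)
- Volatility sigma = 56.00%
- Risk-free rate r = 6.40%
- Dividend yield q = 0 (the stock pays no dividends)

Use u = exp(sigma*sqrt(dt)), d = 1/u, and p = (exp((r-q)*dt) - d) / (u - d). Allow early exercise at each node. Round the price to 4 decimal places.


dt = T/N = 0.375000
u = exp(sigma*sqrt(dt)) = 1.409068; d = 1/u = 0.709689
p = (exp((r-q)*dt) - d) / (u - d) = 0.449830
Discount per step: exp(-r*dt) = 0.976286
Stock lattice S(k, i) with i counting down-moves:
  k=0: S(0,0) = 23.8100
  k=1: S(1,0) = 33.5499; S(1,1) = 16.8977
  k=2: S(2,0) = 47.2741; S(2,1) = 23.8100; S(2,2) = 11.9921
Terminal payoffs V(N, i) = max(S_T - K, 0):
  V(2,0) = 26.044110; V(2,1) = 2.580000; V(2,2) = 0.000000
Backward induction: V(k, i) = exp(-r*dt) * [p * V(k+1, i) + (1-p) * V(k+1, i+1)]; then take max(V_cont, immediate exercise) for American.
  V(1,0) = exp(-r*dt) * [p*26.044110 + (1-p)*2.580000] = 12.823366; exercise = 12.319911; V(1,0) = max -> 12.823366
  V(1,1) = exp(-r*dt) * [p*2.580000 + (1-p)*0.000000] = 1.133038; exercise = 0.000000; V(1,1) = max -> 1.133038
  V(0,0) = exp(-r*dt) * [p*12.823366 + (1-p)*1.133038] = 6.240118; exercise = 2.580000; V(0,0) = max -> 6.240118

Answer: Price = V(0,0) = 6.2401


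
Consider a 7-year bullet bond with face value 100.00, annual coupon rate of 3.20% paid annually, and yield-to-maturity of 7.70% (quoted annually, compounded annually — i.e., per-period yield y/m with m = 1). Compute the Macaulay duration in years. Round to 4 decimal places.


Coupon per period c = face * coupon_rate / m = 3.200000
Periods per year m = 1; per-period yield y/m = 0.077000
Number of cashflows N = 7
Cashflows (t years, CF_t, discount factor 1/(1+y/m)^(m*t), PV):
  t = 1.0000: CF_t = 3.200000, DF = 0.928505, PV = 2.971216
  t = 2.0000: CF_t = 3.200000, DF = 0.862122, PV = 2.758790
  t = 3.0000: CF_t = 3.200000, DF = 0.800484, PV = 2.561550
  t = 4.0000: CF_t = 3.200000, DF = 0.743254, PV = 2.378412
  t = 5.0000: CF_t = 3.200000, DF = 0.690115, PV = 2.208368
  t = 6.0000: CF_t = 3.200000, DF = 0.640775, PV = 2.050481
  t = 7.0000: CF_t = 103.200000, DF = 0.594963, PV = 61.400198
Price P = sum_t PV_t = 76.329016
Macaulay numerator sum_t t * PV_t:
  t * PV_t at t = 1.0000: 2.971216
  t * PV_t at t = 2.0000: 5.517579
  t * PV_t at t = 3.0000: 7.684651
  t * PV_t at t = 4.0000: 9.513650
  t * PV_t at t = 5.0000: 11.041840
  t * PV_t at t = 6.0000: 12.302886
  t * PV_t at t = 7.0000: 429.801389
Macaulay duration D = (sum_t t * PV_t) / P = 478.833211 / 76.329016 = 6.273279

Answer: Macaulay duration = 6.2733 years


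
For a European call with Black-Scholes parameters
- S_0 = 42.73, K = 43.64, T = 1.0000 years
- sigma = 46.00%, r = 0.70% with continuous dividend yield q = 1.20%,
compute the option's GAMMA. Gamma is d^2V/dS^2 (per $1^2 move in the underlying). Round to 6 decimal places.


Answer: Gamma = 0.019755

Derivation:
d1 = 0.1733197580; d2 = -0.2866802420
phi(d1) = 0.3929949950; exp(-qT) = 0.9880717129; exp(-rT) = 0.9930244429
Gamma = exp(-qT) * phi(d1) / (S * sigma * sqrt(T)) = 0.9880717129 * 0.3929949950 / (42.7300 * 0.4600 * 1.0000000000) = 0.019755


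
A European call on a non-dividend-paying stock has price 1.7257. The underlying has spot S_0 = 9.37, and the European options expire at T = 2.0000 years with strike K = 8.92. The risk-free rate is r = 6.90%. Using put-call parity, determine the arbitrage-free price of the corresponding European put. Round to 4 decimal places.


Put-call parity: C - P = S_0 * exp(-qT) - K * exp(-rT).
S_0 * exp(-qT) = 9.3700 * 1.00000000 = 9.37000000
K * exp(-rT) = 8.9200 * 0.87109869 = 7.77020033
P = C - S*exp(-qT) + K*exp(-rT)
P = 1.7257 - 9.37000000 + 7.77020033 = 0.1259

Answer: Put price = 0.1259


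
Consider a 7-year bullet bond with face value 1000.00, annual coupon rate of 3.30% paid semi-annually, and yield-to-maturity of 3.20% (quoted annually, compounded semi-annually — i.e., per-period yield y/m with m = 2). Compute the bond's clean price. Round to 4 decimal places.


Answer: Price = 1006.2271

Derivation:
Coupon per period c = face * coupon_rate / m = 16.500000
Periods per year m = 2; per-period yield y/m = 0.016000
Number of cashflows N = 14
Cashflows (t years, CF_t, discount factor 1/(1+y/m)^(m*t), PV):
  t = 0.5000: CF_t = 16.500000, DF = 0.984252, PV = 16.240157
  t = 1.0000: CF_t = 16.500000, DF = 0.968752, PV = 15.984407
  t = 1.5000: CF_t = 16.500000, DF = 0.953496, PV = 15.732684
  t = 2.0000: CF_t = 16.500000, DF = 0.938480, PV = 15.484925
  t = 2.5000: CF_t = 16.500000, DF = 0.923701, PV = 15.241068
  t = 3.0000: CF_t = 16.500000, DF = 0.909155, PV = 15.001051
  t = 3.5000: CF_t = 16.500000, DF = 0.894837, PV = 14.764814
  t = 4.0000: CF_t = 16.500000, DF = 0.880745, PV = 14.532298
  t = 4.5000: CF_t = 16.500000, DF = 0.866875, PV = 14.303442
  t = 5.0000: CF_t = 16.500000, DF = 0.853224, PV = 14.078191
  t = 5.5000: CF_t = 16.500000, DF = 0.839787, PV = 13.856488
  t = 6.0000: CF_t = 16.500000, DF = 0.826562, PV = 13.638275
  t = 6.5000: CF_t = 16.500000, DF = 0.813545, PV = 13.423499
  t = 7.0000: CF_t = 1016.500000, DF = 0.800734, PV = 813.945772
Price P = sum_t PV_t = 1006.227073
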